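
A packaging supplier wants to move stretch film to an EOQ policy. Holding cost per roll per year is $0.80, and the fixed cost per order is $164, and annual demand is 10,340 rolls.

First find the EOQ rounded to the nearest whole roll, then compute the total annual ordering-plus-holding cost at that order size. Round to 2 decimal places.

EOQ = √(2DS/H) = √(2 × 10,340 × 164 / 0.8)
    = √(4,239,400.00) ≈ 2,058.98 → Q = 2,059 rolls
Ordering: D/Q × S = 10,340/2,059 × $164 = $823.58
Holding:  Q/2 × H = 2,059/2 × $0.8 = $823.60
Total = $823.58 + $823.60 = $1,647.18

$1,647.18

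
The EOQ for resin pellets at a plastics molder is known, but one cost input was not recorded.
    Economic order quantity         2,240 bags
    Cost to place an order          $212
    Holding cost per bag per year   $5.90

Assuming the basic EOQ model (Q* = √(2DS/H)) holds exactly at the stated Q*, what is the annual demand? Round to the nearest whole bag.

EOQ relation: Q² = 2DS/H, so rearrange for the unknown.
D = Q²H / (2S) = 2,240² × 5.9 / (2 × 212) = 69,820.38

69,820 bags per year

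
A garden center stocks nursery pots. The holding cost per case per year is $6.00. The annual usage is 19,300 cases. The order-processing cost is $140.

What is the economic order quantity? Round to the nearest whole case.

EOQ = √(2DS/H) = √(2 × 19,300 × 140 / 6)
    = √(900,666.67) ≈ 949.03

949 cases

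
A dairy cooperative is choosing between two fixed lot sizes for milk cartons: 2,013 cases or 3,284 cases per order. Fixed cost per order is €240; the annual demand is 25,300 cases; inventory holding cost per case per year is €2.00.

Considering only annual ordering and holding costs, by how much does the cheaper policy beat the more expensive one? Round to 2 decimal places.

For each Q, cost = (D/Q)·S + (Q/2)·H.
TC(2,013) = (25,300/2,013)×240 + (2,013/2)×2 = €5,029.39
TC(3,284) = (25,300/3,284)×240 + (3,284/2)×2 = €5,132.96
Lots of 2,013 are cheaper by €103.57.

€103.57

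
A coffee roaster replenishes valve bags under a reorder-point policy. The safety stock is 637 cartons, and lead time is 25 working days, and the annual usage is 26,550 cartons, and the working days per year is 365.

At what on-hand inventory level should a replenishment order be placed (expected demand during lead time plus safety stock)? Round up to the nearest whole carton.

Daily demand d = 26,550 / 365 = 72.740 cartons/day
Demand during lead time = 72.740 × 25 = 1,818.49
Reorder point = 1,818.49 + 637 = 2,455.49 → round up

2,456 cartons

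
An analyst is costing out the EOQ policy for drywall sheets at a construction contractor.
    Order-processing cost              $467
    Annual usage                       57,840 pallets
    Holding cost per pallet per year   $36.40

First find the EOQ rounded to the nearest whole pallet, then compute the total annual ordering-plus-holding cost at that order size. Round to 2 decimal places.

EOQ = √(2DS/H) = √(2 × 57,840 × 467 / 36.4)
    = √(1,484,136.26) ≈ 1,218.25 → Q = 1,218 pallets
Annual ordering cost = (D/Q)·S = (57,840/1,218) × 467 = $22,176.75
Annual holding cost  = (Q/2)·H = (1,218/2) × 36.4 = $22,167.60
Total = $22,176.75 + $22,167.60 = $44,344.35

$44,344.35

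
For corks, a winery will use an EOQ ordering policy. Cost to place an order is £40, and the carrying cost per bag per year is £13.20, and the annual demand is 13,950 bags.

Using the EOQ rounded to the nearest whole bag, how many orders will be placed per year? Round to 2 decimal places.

47.94 orders per year

2DS/H = 2·13,950·40/13.2 = 84,545.45
EOQ = √84,545.45 ≈ 290.77 → Q = 291
N = D/Q = 13,950/291 ≈ 47.938 orders/yr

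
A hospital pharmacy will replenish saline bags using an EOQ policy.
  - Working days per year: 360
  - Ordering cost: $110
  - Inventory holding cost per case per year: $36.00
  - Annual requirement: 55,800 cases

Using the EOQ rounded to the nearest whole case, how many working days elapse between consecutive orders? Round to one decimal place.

3.8 days

Optimal lot size Q* = (2 × 55,800 × $110 / $36)^½ ≈ 583.95 → Q = 584 cases
Days between orders = 360 / (D/Q) = 360 / 95.548 ≈ 3.768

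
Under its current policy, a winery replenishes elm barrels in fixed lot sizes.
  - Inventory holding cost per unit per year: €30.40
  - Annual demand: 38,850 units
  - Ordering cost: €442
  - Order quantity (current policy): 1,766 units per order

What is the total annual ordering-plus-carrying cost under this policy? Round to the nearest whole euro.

Orders/yr = 38,850/1,766 = 21.999; ordering cost = 21.999 × €442 = €9,723.50
Average inventory = 1,766/2 = 883; holding cost = 883 × €30.4 = €26,843.20
Total = €9,723.50 + €26,843.20 = €36,566.70

€36,567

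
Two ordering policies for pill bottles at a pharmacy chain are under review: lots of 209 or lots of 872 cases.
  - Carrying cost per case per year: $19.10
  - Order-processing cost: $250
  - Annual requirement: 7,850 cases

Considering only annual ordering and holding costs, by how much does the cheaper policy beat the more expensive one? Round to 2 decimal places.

For each Q, cost = (D/Q)·S + (Q/2)·H.
TC(209) = (7,850/209)×250 + (209/2)×19.1 = $11,385.90
TC(872) = (7,850/872)×250 + (872/2)×19.1 = $10,578.17
Cheaper: Q = 872.  Difference = $807.73

$807.73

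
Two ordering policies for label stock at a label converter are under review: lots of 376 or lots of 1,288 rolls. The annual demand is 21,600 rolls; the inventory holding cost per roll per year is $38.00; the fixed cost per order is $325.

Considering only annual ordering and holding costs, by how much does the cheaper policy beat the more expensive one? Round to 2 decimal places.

$4,108.10

TC(Q) = (D/Q)S + (Q/2)H
TC(376) = (21,600/376)×325 + (376/2)×38 = $25,814.21
TC(1,288) = (21,600/1,288)×325 + (1,288/2)×38 = $29,922.31
Lots of 376 are cheaper by $4,108.10.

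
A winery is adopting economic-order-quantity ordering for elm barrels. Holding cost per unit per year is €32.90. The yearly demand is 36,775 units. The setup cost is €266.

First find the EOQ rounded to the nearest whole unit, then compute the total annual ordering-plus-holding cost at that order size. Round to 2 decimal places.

€25,370.56

Optimal lot size Q* = (2 × 36,775 × €266 / €32.9)^½ ≈ 771.14 → Q = 771 units
Annual ordering cost = (D/Q)·S = (36,775/771) × 266 = €12,687.61
Annual holding cost  = (Q/2)·H = (771/2) × 32.9 = €12,682.95
Total = €12,687.61 + €12,682.95 = €25,370.56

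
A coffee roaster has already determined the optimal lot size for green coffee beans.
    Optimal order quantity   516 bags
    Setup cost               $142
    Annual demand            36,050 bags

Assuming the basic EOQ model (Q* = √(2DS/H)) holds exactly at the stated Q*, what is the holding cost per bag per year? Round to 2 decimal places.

From Q* = √(2DS/H) ⇒ Q*² = 2DS/H.
H = 2DS / Q² = 2 × 36,050 × 142 / 516² = 38.4525

$38.45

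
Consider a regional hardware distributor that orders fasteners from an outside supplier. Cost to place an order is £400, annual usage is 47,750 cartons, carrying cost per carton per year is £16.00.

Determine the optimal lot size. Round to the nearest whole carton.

1,545 cartons

2DS/H = 2·47,750·400/16 = 2,387,500.00
EOQ = √2,387,500.00 ≈ 1,545.15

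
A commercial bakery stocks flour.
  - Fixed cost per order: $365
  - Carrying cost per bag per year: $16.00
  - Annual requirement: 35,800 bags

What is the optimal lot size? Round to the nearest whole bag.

1,278 bags

Optimal lot size Q* = (2 × 35,800 × $365 / $16)^½ ≈ 1,278.04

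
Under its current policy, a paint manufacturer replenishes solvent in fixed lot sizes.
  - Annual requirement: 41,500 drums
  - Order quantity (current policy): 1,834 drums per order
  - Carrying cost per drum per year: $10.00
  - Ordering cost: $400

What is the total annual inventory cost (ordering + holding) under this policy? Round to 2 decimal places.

Annual ordering cost = (D/Q)·S = (41,500/1,834) × 400 = $9,051.25
Annual holding cost  = (Q/2)·H = (1,834/2) × 10 = $9,170.00
Total = $9,051.25 + $9,170.00 = $18,221.25

$18,221.25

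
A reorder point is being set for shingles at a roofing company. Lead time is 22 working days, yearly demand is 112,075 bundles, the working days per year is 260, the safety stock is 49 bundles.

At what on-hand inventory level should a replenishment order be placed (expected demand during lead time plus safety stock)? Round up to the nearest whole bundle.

9,533 bundles

Daily demand d = 112,075 / 260 = 431.058 bundles/day
Demand during lead time = 431.058 × 22 = 9,483.27
Reorder point = 9,483.27 + 49 = 9,532.27 → round up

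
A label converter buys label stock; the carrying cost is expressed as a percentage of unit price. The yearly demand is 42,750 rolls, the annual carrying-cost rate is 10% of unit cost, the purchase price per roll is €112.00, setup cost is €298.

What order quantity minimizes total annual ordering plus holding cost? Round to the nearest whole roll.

1,508 rolls

H = i·C = 0.1 × €112 = €11.2000 per roll-year
Q* = √(2·D·S / H) = √(2·42,750·298 / 11.2) = √2,274,910.7 ≈ 1,508.28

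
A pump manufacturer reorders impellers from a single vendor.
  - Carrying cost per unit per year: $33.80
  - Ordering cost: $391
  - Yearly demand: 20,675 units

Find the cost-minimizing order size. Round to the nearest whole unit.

EOQ = √(2DS/H) = √(2 × 20,675 × 391 / 33.8)
    = √(478,338.76) ≈ 691.62

692 units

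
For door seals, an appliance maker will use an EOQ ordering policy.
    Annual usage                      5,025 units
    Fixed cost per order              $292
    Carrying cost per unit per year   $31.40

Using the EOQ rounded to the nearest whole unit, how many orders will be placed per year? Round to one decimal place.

16.4 orders per year

Optimal lot size Q* = (2 × 5,025 × $292 / $31.4)^½ ≈ 305.71 → Q = 306
N = D/Q = 5,025/306 ≈ 16.422 orders/yr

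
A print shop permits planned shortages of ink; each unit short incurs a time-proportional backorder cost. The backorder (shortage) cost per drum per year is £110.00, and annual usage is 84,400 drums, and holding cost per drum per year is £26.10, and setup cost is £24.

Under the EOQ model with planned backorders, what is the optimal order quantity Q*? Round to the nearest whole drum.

438 drums

Basic EOQ = √(2·84,400·24/26.1) = 393.978
Backorder adjustment √((H+b)/b) = √((26.1+110)/110) = 1.1123
Q* = 393.978 × 1.1123 ≈ 438.23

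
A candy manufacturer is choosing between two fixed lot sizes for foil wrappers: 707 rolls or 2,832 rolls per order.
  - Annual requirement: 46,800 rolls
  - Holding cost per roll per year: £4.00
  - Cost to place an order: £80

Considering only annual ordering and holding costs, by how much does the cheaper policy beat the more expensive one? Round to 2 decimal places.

Annual cost at Q: ordering D·S/Q plus holding Q·H/2.
TC(707) = (46,800/707)×80 + (707/2)×4 = £6,709.62
TC(2,832) = (46,800/2,832)×80 + (2,832/2)×4 = £6,986.03
|ΔTC| = |£6,709.62 − £6,986.03| = £276.42

£276.42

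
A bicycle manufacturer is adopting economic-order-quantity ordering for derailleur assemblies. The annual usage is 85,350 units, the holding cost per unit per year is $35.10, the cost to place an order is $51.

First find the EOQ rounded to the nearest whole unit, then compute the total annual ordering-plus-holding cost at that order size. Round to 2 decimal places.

Optimal lot size Q* = (2 × 85,350 × $51 / $35.1)^½ ≈ 498.02 → Q = 498 units
Orders/yr = 85,350/498 = 171.386; ordering cost = 171.386 × $51 = $8,740.66
Average inventory = 498/2 = 249; holding cost = 249 × $35.1 = $8,739.90
Total = $8,740.66 + $8,739.90 = $17,480.56

$17,480.56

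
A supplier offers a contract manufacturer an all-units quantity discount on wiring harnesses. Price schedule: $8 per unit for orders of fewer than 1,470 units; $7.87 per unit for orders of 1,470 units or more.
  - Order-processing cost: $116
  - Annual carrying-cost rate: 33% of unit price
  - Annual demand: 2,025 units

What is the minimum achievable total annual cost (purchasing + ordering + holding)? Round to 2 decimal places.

H₁ = 33%×$8 = $2.6400;  H₂ = 33%×$7.87 = $2.5971
EOQ₁ = √(2×2,025×116/2.6400) = 421.85  (< 1,470, feasible at tier 1)
EOQ₂ = √(2×2,025×116/2.5971) = 425.32  (< 1,470 → use Q = 1,470 at tier-2 price)
TC(tier 1 (EOQ₁), Q≈421.8) = $17,313.67
TC(tier 2, Q≈1,470.0) = $18,005.41
Minimum at tier 1 (EOQ₁): $17,313.67

$17,313.67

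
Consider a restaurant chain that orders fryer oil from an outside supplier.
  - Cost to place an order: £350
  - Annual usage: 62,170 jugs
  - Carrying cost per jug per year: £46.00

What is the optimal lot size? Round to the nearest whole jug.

Optimal lot size Q* = (2 × 62,170 × £350 / £46)^½ ≈ 972.66

973 jugs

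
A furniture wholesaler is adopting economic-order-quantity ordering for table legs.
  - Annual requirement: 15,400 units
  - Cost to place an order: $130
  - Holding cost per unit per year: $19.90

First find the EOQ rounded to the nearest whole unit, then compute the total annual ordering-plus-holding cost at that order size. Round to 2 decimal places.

$8,926.35

Optimal lot size Q* = (2 × 15,400 × $130 / $19.9)^½ ≈ 448.56 → Q = 449 units
Ordering: D/Q × S = 15,400/449 × $130 = $4,458.80
Holding:  Q/2 × H = 449/2 × $19.9 = $4,467.55
Total = $4,458.80 + $4,467.55 = $8,926.35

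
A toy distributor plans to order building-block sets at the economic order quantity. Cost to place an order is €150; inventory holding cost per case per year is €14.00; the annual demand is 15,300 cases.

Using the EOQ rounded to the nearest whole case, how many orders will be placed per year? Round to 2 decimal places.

Optimal lot size Q* = (2 × 15,300 × €150 / €14)^½ ≈ 572.59 → Q = 573
Orders per year = D/Q = 15,300 / 573 = 26.702

26.70 orders per year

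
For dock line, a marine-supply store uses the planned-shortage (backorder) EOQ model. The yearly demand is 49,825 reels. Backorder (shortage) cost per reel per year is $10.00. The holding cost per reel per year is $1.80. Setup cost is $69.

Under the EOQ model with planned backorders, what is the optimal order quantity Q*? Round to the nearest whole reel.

2,123 reels

Basic EOQ = √(2·49,825·69/1.8) = 1,954.461
Backorder adjustment √((H+b)/b) = √((1.8+10)/10) = 1.0863
Q* = 1,954.461 × 1.0863 ≈ 2,123.09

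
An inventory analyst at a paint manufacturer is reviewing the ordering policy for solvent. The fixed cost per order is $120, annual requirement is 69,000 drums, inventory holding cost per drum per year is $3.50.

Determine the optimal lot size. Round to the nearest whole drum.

EOQ = √(2DS/H) = √(2 × 69,000 × 120 / 3.5)
    = √(4,731,428.57) ≈ 2,175.18

2,175 drums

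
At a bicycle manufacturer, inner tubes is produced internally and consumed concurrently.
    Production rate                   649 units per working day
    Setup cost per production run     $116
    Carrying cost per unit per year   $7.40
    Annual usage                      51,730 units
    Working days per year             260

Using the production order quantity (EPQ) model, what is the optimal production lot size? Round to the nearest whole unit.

1,529 units

d = 51,730/260 = 198.9615 units/day;  effective holding cost H(1 − d/p) = 7.4·(1 − 198.9615/649) = 5.13141
Q* = √(2DS / H_eff) = √(2·51,730·116 / 5.13141) ≈ 1,529.31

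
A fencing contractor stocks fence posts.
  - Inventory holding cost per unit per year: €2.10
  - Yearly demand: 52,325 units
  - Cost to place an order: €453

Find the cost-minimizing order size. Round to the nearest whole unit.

4,751 units

EOQ = √(2DS/H) = √(2 × 52,325 × 453 / 2.1)
    = √(22,574,500.00) ≈ 4,751.26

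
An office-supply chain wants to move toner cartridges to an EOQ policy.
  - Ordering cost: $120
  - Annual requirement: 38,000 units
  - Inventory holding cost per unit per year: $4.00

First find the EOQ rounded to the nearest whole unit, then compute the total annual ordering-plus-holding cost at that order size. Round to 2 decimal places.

$6,039.87

2DS/H = 2·38,000·120/4 = 2,280,000.00
EOQ = √2,280,000.00 ≈ 1,509.97 → Q = 1,510 units
Annual ordering cost = (D/Q)·S = (38,000/1,510) × 120 = $3,019.87
Annual holding cost  = (Q/2)·H = (1,510/2) × 4 = $3,020.00
Total = $3,019.87 + $3,020.00 = $6,039.87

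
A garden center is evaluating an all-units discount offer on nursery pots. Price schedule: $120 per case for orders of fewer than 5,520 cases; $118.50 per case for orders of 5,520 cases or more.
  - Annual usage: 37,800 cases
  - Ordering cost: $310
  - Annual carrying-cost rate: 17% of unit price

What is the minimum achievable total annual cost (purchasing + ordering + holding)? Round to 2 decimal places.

$4,537,023.03

H₁ = 17%×$120 = $20.4000;  H₂ = 17%×$118.50 = $20.1450
EOQ₁ = √(2×37,800×310/20.4000) = 1,071.83  (< 5,520, feasible at tier 1)
EOQ₂ = √(2×37,800×310/20.1450) = 1,078.59  (< 5,520 → use Q = 5,520 at tier-2 price)
TC(tier 1 (EOQ₁), Q≈1,071.8) = $4,557,865.37
TC(tier 2, Q≈5,520.0) = $4,537,023.03
Minimum at tier 2: $4,537,023.03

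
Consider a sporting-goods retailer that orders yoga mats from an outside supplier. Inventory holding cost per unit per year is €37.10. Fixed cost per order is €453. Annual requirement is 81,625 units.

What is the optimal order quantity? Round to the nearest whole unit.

Optimal lot size Q* = (2 × 81,625 × €453 / €37.1)^½ ≈ 1,411.85

1,412 units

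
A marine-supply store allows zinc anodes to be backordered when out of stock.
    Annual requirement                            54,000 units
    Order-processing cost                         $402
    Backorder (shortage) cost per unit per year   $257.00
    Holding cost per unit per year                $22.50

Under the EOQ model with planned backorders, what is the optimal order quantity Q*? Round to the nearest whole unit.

Basic EOQ = √(2·54,000·402/22.5) = 1,389.100
Backorder adjustment √((H+b)/b) = √((22.5+257)/257) = 1.0429
Q* = 1,389.100 × 1.0429 ≈ 1,448.63

1,449 units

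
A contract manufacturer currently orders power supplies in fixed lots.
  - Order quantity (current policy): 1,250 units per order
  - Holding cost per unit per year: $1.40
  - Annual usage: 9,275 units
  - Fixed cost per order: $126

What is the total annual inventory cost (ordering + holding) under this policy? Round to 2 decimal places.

$1,809.92

Annual ordering cost = (D/Q)·S = (9,275/1,250) × 126 = $934.92
Annual holding cost  = (Q/2)·H = (1,250/2) × 1.4 = $875.00
Total = $934.92 + $875.00 = $1,809.92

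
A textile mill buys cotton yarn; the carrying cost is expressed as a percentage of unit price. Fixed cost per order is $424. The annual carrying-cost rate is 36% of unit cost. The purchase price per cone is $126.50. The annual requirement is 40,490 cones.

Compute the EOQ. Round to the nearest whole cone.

868 cones

Carrying cost H = $126.5 × 36% = $45.5400/cone/yr
Optimal lot size Q* = (2 × 40,490 × $424 / $45.54)^½ ≈ 868.31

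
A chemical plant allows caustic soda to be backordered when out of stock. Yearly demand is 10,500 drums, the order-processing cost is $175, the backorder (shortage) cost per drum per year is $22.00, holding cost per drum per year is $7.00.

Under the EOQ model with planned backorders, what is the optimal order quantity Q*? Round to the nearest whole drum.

832 drums

Basic EOQ = √(2·10,500·175/7) = 724.569
Backorder adjustment √((H+b)/b) = √((7+22)/22) = 1.1481
Q* = 724.569 × 1.1481 ≈ 831.89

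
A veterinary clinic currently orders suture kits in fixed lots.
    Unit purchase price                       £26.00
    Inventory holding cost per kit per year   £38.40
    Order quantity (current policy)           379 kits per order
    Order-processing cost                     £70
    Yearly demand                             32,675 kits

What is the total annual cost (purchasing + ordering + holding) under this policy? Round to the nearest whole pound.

£862,862

Orders/yr = 32,675/379 = 86.214; ordering cost = 86.214 × £70 = £6,034.96
Average inventory = 379/2 = 189.5; holding cost = 189.5 × £38.4 = £7,276.80
Purchase cost = D·C = 32,675 × 26 = £849,550.00
Total = £6,034.96 + £7,276.80 + £849,550.00 = £862,861.76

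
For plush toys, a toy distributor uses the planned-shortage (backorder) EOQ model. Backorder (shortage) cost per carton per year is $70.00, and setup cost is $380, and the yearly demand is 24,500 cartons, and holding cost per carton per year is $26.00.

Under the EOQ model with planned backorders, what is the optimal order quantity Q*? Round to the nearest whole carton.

Q* = √(2DS/H) · √((H + b)/b)
   = √(2 × 24,500 × 380 / 26) · √((26 + 70) / 70)
   = 846.259 × 1.1711 ≈ 991.04

991 cartons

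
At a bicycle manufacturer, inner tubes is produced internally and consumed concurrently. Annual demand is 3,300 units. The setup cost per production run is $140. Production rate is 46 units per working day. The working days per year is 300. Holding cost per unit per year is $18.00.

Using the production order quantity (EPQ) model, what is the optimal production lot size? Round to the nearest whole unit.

260 units

d = 3,300/300 = 11.0000 units/day;  effective holding cost H(1 − d/p) = 18·(1 − 11.0000/46) = 13.69565
Q* = √(2DS / H_eff) = √(2·3,300·140 / 13.69565) ≈ 259.74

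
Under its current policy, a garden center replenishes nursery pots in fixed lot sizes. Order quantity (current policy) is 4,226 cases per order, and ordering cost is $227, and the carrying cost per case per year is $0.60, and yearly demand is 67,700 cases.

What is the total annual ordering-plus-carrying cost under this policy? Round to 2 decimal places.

$4,904.31

Annual ordering cost = (D/Q)·S = (67,700/4,226) × 227 = $3,636.51
Annual holding cost  = (Q/2)·H = (4,226/2) × 0.6 = $1,267.80
Total = $3,636.51 + $1,267.80 = $4,904.31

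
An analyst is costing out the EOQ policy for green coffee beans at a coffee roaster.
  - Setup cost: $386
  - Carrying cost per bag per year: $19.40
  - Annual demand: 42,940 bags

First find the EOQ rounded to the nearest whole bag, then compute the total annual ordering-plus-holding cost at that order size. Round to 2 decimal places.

EOQ = √(2DS/H) = √(2 × 42,940 × 386 / 19.4)
    = √(1,708,746.39) ≈ 1,307.19 → Q = 1,307 bags
Ordering: D/Q × S = 42,940/1,307 × $386 = $12,681.59
Holding:  Q/2 × H = 1,307/2 × $19.4 = $12,677.90
Total = $12,681.59 + $12,677.90 = $25,359.49

$25,359.49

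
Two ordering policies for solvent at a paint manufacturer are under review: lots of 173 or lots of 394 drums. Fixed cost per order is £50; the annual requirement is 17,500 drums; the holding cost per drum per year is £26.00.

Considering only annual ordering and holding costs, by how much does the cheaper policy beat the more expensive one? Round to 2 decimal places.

TC(Q) = (D/Q)S + (Q/2)H
TC(173) = (17,500/173)×50 + (173/2)×26 = £7,306.80
TC(394) = (17,500/394)×50 + (394/2)×26 = £7,342.81
Cheaper: Q = 173.  Difference = £36.01

£36.01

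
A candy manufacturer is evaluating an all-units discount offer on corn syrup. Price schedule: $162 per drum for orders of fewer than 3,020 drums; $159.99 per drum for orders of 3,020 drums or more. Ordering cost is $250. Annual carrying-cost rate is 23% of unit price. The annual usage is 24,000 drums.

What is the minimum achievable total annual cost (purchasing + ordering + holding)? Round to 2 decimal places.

$3,897,311.28

H₁ = 23%×$162 = $37.2600;  H₂ = 23%×$159.99 = $36.7977
EOQ₁ = √(2×24,000×250/37.2600) = 567.50  (< 3,020, feasible at tier 1)
EOQ₂ = √(2×24,000×250/36.7977) = 571.06  (< 3,020 → use Q = 3,020 at tier-2 price)
TC(tier 1 (EOQ₁), Q≈567.5) = $3,909,145.21
TC(tier 2, Q≈3,020.0) = $3,897,311.28
Minimum at tier 2: $3,897,311.28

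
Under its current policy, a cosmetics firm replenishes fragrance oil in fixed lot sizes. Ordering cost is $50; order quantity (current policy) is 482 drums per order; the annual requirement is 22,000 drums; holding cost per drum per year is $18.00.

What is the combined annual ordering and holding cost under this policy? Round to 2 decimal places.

Ordering: D/Q × S = 22,000/482 × $50 = $2,282.16
Holding:  Q/2 × H = 482/2 × $18 = $4,338.00
Total = $2,282.16 + $4,338.00 = $6,620.16

$6,620.16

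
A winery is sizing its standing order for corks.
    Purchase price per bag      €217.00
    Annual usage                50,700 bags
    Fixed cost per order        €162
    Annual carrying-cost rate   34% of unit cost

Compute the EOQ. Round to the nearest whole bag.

472 bags

Carrying cost H = €217 × 34% = €73.7800/bag/yr
Q* = √(2·D·S / H) = √(2·50,700·162 / 73.78) = √222,645.7 ≈ 471.85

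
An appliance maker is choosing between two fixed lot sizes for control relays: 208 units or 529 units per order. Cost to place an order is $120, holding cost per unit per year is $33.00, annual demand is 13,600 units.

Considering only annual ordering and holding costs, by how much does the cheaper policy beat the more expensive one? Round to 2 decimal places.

$535.41

Annual cost at Q: ordering D·S/Q plus holding Q·H/2.
TC(208) = (13,600/208)×120 + (208/2)×33 = $11,278.15
TC(529) = (13,600/529)×120 + (529/2)×33 = $11,813.57
Cheaper: Q = 208.  Difference = $535.41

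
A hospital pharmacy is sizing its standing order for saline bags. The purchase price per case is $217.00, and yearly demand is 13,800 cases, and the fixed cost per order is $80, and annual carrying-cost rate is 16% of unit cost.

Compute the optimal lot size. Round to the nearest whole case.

252 cases

Carrying cost H = $217 × 16% = $34.7200/case/yr
2DS/H = 2·13,800·80/34.72 = 63,594.47
EOQ = √63,594.47 ≈ 252.18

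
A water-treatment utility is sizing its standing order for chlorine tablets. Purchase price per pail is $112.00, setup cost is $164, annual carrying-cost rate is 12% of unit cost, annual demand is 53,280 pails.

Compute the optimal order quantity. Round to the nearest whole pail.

H = i·C = 0.12 × $112 = $13.4400 per pail-year
Q* = √(2·D·S / H) = √(2·53,280·164 / 13.44) = √1,300,285.7 ≈ 1,140.30

1,140 pails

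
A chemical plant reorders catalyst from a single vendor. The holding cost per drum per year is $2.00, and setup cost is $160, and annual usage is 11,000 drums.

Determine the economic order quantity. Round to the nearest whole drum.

1,327 drums

Q* = √(2·D·S / H) = √(2·11,000·160 / 2) = √1,760,000.0 ≈ 1,326.65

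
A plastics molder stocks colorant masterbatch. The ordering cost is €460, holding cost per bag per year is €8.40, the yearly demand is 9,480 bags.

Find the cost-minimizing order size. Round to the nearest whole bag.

Optimal lot size Q* = (2 × 9,480 × €460 / €8.4)^½ ≈ 1,018.96

1,019 bags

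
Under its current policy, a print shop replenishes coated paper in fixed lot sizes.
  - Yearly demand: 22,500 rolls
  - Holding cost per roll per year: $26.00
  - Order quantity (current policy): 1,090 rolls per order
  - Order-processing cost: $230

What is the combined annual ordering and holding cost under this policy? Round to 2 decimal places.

$18,917.71

Annual ordering cost = (D/Q)·S = (22,500/1,090) × 230 = $4,747.71
Annual holding cost  = (Q/2)·H = (1,090/2) × 26 = $14,170.00
Total = $4,747.71 + $14,170.00 = $18,917.71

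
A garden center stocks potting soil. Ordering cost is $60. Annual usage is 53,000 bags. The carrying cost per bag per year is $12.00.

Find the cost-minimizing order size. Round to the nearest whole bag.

728 bags

EOQ = √(2DS/H) = √(2 × 53,000 × 60 / 12)
    = √(530,000.00) ≈ 728.01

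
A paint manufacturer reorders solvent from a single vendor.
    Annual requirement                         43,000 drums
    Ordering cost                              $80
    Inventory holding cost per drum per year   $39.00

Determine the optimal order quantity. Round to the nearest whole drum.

2DS/H = 2·43,000·80/39 = 176,410.26
EOQ = √176,410.26 ≈ 420.01

420 drums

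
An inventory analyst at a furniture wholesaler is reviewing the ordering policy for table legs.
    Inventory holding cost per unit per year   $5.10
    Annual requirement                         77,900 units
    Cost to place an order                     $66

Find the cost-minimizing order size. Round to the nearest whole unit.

Q* = √(2·D·S / H) = √(2·77,900·66 / 5.1) = √2,016,235.3 ≈ 1,419.94

1,420 units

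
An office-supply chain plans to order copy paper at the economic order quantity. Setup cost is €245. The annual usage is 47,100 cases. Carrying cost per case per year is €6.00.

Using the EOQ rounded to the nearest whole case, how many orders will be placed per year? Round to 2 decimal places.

24.02 orders per year

Q* = √(2·D·S / H) = √(2·47,100·245 / 6) = √3,846,500.0 ≈ 1,961.25 → Q = 1,961
Orders per year = D/Q = 47,100 / 1,961 = 24.018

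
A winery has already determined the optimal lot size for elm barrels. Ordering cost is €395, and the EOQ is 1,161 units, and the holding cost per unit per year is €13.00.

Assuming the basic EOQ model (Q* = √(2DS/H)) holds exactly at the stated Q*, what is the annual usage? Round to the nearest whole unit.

22,181 units per year

Since Q* = (2DS/H)^½, squaring gives Q*²·H = 2DS.
D = Q²H / (2S) = 1,161² × 13 / (2 × 395) = 22,180.98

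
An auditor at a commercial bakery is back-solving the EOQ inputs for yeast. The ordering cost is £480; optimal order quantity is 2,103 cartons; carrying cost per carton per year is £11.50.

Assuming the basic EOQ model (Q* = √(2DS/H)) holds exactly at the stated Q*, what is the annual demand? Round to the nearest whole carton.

52,979 cartons per year

Since Q* = (2DS/H)^½, squaring gives Q*²·H = 2DS.
D = Q²H / (2S) = 2,103² × 11.5 / (2 × 480) = 52,979.17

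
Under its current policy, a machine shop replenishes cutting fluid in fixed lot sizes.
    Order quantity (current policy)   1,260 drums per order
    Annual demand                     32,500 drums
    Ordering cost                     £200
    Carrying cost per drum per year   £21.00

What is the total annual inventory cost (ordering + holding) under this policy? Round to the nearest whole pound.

Orders/yr = 32,500/1,260 = 25.794; ordering cost = 25.794 × £200 = £5,158.73
Average inventory = 1,260/2 = 630; holding cost = 630 × £21 = £13,230.00
Total = £5,158.73 + £13,230.00 = £18,388.73

£18,389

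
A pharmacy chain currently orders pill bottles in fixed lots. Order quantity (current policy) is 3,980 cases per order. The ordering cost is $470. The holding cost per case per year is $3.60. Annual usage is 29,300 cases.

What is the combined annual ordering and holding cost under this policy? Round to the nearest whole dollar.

$10,624

Annual ordering cost = (D/Q)·S = (29,300/3,980) × 470 = $3,460.05
Annual holding cost  = (Q/2)·H = (3,980/2) × 3.6 = $7,164.00
Total = $3,460.05 + $7,164.00 = $10,624.05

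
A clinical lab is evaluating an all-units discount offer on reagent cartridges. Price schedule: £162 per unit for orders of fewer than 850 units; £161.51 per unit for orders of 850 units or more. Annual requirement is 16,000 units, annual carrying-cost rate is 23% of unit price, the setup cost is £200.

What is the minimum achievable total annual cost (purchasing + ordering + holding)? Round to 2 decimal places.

£2,603,712.31

H₁ = 23%×£162 = £37.2600;  H₂ = 23%×£161.51 = £37.1473
EOQ₁ = √(2×16,000×200/37.2600) = 414.45  (< 850, feasible at tier 1)
EOQ₂ = √(2×16,000×200/37.1473) = 415.07  (< 850 → use Q = 850 at tier-2 price)
TC(tier 1 (EOQ₁), Q≈414.4) = £2,607,442.28
TC(tier 2, Q≈850.0) = £2,603,712.31
Minimum at tier 2: £2,603,712.31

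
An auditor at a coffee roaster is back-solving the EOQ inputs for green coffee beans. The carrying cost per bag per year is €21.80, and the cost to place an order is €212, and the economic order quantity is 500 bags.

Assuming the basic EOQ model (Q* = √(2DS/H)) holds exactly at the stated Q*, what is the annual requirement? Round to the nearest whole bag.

12,854 bags per year

EOQ relation: Q² = 2DS/H, so rearrange for the unknown.
D = Q²H / (2S) = 500² × 21.8 / (2 × 212) = 12,853.77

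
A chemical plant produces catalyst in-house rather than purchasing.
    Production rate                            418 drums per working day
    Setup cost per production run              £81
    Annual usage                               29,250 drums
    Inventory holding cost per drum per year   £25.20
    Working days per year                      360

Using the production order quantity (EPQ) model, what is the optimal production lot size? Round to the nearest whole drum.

d = 29,250/360 = 81.2500 drums/day;  effective holding cost H(1 − d/p) = 25.2·(1 − 81.2500/418) = 20.30167
Q* = √(2DS / H_eff) = √(2·29,250·81 / 20.30167) ≈ 483.12

483 drums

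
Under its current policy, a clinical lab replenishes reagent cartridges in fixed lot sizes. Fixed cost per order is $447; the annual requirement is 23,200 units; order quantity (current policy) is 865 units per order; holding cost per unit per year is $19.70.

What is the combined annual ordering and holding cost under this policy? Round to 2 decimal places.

Ordering: D/Q × S = 23,200/865 × $447 = $11,988.90
Holding:  Q/2 × H = 865/2 × $19.7 = $8,520.25
Total = $11,988.90 + $8,520.25 = $20,509.15

$20,509.15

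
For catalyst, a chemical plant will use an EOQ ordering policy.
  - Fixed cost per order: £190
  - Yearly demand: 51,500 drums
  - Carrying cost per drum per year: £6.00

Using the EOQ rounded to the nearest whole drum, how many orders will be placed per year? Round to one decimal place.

28.5 orders per year

2DS/H = 2·51,500·190/6 = 3,261,666.67
EOQ = √3,261,666.67 ≈ 1,806.01 → Q = 1,806
N = D/Q = 51,500/1,806 ≈ 28.516 orders/yr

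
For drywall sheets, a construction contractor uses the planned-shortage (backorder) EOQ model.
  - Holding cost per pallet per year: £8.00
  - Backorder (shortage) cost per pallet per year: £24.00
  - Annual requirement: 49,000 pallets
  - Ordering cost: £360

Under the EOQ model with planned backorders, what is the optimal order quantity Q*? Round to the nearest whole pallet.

2,425 pallets

Q* = √(2DS/H) · √((H + b)/b)
   = √(2 × 49,000 × 360 / 8) · √((8 + 24) / 24)
   = 2,100.000 × 1.1547 ≈ 2,424.87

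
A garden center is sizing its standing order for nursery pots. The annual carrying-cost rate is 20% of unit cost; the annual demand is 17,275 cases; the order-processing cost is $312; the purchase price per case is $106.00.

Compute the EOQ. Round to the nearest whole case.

713 cases

Carrying cost H = $106 × 20% = $21.2000/case/yr
Q* = √(2·D·S / H) = √(2·17,275·312 / 21.2) = √508,471.7 ≈ 713.07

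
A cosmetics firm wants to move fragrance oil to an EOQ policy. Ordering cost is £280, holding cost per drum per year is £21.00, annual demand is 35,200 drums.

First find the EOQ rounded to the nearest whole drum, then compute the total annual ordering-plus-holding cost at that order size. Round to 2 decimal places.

EOQ = √(2DS/H) = √(2 × 35,200 × 280 / 21)
    = √(938,666.67) ≈ 968.85 → Q = 969 drums
Orders/yr = 35,200/969 = 36.326; ordering cost = 36.326 × £280 = £10,171.31
Average inventory = 969/2 = 484.5; holding cost = 484.5 × £21 = £10,174.50
Total = £10,171.31 + £10,174.50 = £20,345.81

£20,345.81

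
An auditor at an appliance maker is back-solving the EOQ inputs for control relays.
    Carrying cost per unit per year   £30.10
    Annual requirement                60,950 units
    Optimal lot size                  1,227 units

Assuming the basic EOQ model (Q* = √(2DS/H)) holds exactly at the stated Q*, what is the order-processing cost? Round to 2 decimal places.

Since Q* = (2DS/H)^½, squaring gives Q*²·H = 2DS.
S = Q²H / (2D) = 1,227² × 30.1 / (2 × 60,950) = 371.7508

£371.75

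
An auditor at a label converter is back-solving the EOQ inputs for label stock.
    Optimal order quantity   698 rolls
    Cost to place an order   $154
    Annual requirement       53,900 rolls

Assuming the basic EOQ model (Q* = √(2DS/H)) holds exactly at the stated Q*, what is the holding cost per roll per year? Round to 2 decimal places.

$34.07

From Q* = √(2DS/H) ⇒ Q*² = 2DS/H.
H = 2DS / Q² = 2 × 53,900 × 154 / 698² = 34.0744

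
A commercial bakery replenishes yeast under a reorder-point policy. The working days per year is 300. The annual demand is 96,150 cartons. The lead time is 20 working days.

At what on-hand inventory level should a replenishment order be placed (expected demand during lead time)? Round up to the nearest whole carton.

6,410 cartons

Daily demand d = 96,150 / 300 = 320.500 cartons/day
Demand during lead time = 320.500 × 20 = 6,410.00
Reorder point = 6,410.00 → round up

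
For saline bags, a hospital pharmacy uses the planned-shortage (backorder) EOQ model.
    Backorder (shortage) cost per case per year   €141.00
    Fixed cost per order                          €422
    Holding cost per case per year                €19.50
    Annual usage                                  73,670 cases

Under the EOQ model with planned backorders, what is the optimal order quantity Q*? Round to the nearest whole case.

1,905 cases

Q* = √(2DS/H) · √((H + b)/b)
   = √(2 × 73,670 × 422 / 19.5) · √((19.5 + 141) / 141)
   = 1,785.662 × 1.0669 ≈ 1,905.14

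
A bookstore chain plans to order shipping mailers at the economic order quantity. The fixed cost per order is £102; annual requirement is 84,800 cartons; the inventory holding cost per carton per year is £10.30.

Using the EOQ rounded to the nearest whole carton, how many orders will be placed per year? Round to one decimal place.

EOQ = √(2DS/H) = √(2 × 84,800 × 102 / 10.3)
    = √(1,679,533.98) ≈ 1,295.97 → Q = 1,296
N = D/Q = 84,800/1,296 ≈ 65.432 orders/yr

65.4 orders per year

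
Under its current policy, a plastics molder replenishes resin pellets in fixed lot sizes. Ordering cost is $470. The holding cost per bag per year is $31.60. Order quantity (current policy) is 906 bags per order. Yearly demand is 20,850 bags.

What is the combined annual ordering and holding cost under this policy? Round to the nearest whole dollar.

$25,131

Orders/yr = 20,850/906 = 23.013; ordering cost = 23.013 × $470 = $10,816.23
Average inventory = 906/2 = 453; holding cost = 453 × $31.6 = $14,314.80
Total = $10,816.23 + $14,314.80 = $25,131.03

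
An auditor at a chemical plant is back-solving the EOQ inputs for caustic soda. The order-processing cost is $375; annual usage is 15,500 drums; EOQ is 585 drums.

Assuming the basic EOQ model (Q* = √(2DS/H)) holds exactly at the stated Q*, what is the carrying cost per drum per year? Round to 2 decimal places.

From Q* = √(2DS/H) ⇒ Q*² = 2DS/H.
H = 2DS / Q² = 2 × 15,500 × 375 / 585² = 33.9689

$33.97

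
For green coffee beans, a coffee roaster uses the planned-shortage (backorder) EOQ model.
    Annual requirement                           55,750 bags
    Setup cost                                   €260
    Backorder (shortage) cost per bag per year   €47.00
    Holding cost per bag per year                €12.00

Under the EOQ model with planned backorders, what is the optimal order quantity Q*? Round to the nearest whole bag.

Basic EOQ = √(2·55,750·260/12) = 1,554.295
Backorder adjustment √((H+b)/b) = √((12+47)/47) = 1.1204
Q* = 1,554.295 × 1.1204 ≈ 1,741.45

1,741 bags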